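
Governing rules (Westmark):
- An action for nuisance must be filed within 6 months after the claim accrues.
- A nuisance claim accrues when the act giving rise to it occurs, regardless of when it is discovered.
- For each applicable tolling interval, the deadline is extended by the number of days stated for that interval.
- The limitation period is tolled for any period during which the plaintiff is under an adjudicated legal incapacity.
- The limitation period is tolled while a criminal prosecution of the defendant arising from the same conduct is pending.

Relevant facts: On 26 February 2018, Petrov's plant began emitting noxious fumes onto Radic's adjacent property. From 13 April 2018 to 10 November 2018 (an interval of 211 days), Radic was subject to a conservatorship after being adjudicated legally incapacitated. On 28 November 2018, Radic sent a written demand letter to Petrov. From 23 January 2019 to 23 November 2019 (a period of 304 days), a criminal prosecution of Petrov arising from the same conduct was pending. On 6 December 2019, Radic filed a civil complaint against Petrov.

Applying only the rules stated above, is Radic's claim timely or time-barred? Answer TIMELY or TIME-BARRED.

TIMELY

The claim accrued on 26 February 2018, when the wrongful act occurred.
The untolled deadline — 6 months after 26 February 2018 — is 26 August 2018.
The plaintiff's legal incapacity from 13 April 2018 to 10 November 2018 tolled the period for 211 days, extending the deadline to 25 March 2019.
The pending criminal prosecution from 23 January 2019 to 23 November 2019 tolled the period for 304 days, extending the deadline to 23 January 2020.
The other events in the timeline have no effect on the limitation period under the stated rules.
Filing on 6 December 2019 beat the 23 January 2020 deadline — the action is timely.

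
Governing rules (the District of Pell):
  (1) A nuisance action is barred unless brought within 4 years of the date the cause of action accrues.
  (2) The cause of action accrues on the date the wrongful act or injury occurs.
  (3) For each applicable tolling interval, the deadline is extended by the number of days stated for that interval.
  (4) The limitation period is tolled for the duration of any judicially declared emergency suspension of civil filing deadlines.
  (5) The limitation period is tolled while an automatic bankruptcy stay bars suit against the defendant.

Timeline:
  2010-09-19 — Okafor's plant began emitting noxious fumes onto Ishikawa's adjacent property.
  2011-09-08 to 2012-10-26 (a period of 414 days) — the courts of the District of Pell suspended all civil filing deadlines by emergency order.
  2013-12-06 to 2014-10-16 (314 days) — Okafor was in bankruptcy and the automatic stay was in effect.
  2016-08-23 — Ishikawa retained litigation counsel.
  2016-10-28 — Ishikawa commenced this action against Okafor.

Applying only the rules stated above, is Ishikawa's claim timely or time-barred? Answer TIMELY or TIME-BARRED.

The limitation period began to run on 2010-09-19.
Adding the 4 years base period to 2010-09-19 gives a deadline of 2014-09-19, before any tolling.
The period was tolled for 414 days by the emergency suspension of filing deadlines (2011-09-08 to 2012-10-26), pushing the deadline to 2015-11-07.
The automatic bankruptcy stay from 2013-12-06 to 2014-10-16 tolled the period for 314 days, extending the deadline to 2016-09-16.
None of the other events listed affects the running of the period under the stated rules.
Ishikawa filed on 2016-10-28, after the 2016-09-16 deadline, so the action is time-barred.

TIME-BARRED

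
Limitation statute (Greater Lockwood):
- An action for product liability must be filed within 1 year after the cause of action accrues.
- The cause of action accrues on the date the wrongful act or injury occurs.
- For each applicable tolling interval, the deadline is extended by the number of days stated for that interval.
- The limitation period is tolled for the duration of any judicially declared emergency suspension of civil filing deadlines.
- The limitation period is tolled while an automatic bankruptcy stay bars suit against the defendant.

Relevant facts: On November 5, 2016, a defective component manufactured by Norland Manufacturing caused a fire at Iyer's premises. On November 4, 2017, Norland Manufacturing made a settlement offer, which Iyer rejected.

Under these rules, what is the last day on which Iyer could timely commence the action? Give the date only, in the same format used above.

The limitation period began to run on November 5, 2016.
Adding the 1 year base period to November 5, 2016 gives a deadline of November 5, 2017, before any tolling.
Nothing else in the chronology tolls or restarts the period.

November 5, 2017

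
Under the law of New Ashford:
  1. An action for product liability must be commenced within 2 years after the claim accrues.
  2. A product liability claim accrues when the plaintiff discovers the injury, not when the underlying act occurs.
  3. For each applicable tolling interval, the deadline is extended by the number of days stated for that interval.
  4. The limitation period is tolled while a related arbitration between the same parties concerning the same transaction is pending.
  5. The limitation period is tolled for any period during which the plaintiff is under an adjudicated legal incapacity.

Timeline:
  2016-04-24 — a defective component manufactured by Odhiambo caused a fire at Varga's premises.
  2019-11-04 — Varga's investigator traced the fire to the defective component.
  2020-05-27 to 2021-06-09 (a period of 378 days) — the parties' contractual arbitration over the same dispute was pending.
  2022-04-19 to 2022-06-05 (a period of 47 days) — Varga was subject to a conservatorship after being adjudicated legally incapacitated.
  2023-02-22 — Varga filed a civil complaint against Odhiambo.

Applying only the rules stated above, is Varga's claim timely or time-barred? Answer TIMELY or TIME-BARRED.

Under the discovery rule, the claim accrued on 2019-11-04, when Varga discovered the injury — not on the 2016-04-24 date of the underlying act.
The untolled deadline — 2 years after 2019-11-04 — is 2021-11-04.
The period was tolled for 378 days by the pending related arbitration (2020-05-27 to 2021-06-09), pushing the deadline to 2022-11-17.
The plaintiff's legal incapacity from 2022-04-19 to 2022-06-05 tolled the period for 47 days, extending the deadline to 2023-01-03.
The 2023-02-22 filing falls after the 2023-01-03 deadline; the claim is time-barred.

TIME-BARRED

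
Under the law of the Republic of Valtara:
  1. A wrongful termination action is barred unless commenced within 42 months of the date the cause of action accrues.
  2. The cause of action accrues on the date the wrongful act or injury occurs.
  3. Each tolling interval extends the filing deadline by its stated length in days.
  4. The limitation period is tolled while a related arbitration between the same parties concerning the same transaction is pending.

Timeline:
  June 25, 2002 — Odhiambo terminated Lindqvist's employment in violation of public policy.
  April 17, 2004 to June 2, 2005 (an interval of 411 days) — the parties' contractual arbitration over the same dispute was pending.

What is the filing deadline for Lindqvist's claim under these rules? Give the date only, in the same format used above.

The limitation period began to run on June 25, 2002.
The untolled deadline — 42 months after June 25, 2002 — is December 25, 2005.
Because the pending related arbitration ran from April 17, 2004 to June 2, 2005, the deadline is extended by 411 days to February 9, 2007.

February 9, 2007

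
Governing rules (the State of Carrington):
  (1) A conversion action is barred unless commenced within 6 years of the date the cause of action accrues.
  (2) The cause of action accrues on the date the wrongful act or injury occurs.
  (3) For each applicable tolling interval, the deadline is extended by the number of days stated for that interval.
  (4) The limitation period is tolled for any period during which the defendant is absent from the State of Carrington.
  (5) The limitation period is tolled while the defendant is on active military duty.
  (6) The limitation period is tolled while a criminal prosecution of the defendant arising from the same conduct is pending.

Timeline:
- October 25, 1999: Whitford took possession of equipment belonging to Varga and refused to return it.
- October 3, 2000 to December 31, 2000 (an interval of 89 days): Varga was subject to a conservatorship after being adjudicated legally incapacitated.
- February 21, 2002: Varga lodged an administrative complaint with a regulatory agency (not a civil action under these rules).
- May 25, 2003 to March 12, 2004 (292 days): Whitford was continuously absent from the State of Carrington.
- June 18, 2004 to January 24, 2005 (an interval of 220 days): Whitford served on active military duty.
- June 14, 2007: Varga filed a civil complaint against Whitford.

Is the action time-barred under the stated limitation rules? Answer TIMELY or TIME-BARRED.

The claim accrued on October 25, 1999, when the wrongful act occurred.
The untolled deadline — 6 years after October 25, 1999 — is October 25, 2005.
The defendant's absence from the jurisdiction from May 25, 2003 to March 12, 2004 tolled the period for 292 days, extending the deadline to August 13, 2006.
Because the defendant's active military service ran from June 18, 2004 to January 24, 2005, the deadline is extended by 220 days to March 21, 2007.
No stated provision tolls the period for the plaintiff's incapacity, so the interval from October 3, 2000 to December 31, 2000 has no effect on the deadline.
Nothing else in the chronology tolls or restarts the period.
The June 14, 2007 filing falls after the March 21, 2007 deadline; the claim is time-barred.

TIME-BARRED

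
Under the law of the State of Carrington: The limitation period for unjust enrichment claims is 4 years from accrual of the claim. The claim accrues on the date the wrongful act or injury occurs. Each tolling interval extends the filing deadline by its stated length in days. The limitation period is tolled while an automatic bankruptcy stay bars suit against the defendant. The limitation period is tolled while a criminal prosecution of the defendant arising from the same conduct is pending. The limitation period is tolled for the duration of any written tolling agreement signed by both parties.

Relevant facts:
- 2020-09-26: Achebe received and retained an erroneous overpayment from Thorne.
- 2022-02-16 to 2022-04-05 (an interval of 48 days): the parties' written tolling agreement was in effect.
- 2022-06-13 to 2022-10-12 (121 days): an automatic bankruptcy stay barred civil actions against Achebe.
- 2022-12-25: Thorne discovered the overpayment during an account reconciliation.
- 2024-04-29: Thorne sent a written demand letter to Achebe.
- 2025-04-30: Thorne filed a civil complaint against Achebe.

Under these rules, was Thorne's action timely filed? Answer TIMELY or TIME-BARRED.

TIME-BARRED

Accrual is governed by the date of the act, so the period began to run on 2020-09-26; the later discovery on 2022-12-25 is irrelevant under the stated rule.
The untolled deadline — 4 years after 2020-09-26 — is 2024-09-26.
The written tolling agreement from 2022-02-16 to 2022-04-05 tolled the period for 48 days, extending the deadline to 2024-11-13.
The automatic bankruptcy stay from 2022-06-13 to 2022-10-12 tolled the period for 121 days, extending the deadline to 2025-03-14.
None of the other events listed affects the running of the period under the stated rules.
Thorne filed on 2025-04-30, after the 2025-03-14 deadline, so the action is time-barred.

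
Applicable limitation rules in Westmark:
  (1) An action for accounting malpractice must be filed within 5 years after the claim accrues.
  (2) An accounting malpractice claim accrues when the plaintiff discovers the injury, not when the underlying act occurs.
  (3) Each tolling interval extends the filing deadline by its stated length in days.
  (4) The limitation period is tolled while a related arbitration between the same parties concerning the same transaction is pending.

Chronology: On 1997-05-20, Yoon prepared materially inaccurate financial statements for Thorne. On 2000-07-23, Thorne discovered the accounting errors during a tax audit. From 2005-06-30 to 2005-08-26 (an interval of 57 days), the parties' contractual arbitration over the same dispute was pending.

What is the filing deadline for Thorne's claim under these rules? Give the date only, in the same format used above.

Under the discovery rule, the claim accrued on 2000-07-23, when Thorne discovered the injury — not on the 1997-05-20 date of the underlying act.
The untolled deadline — 5 years after 2000-07-23 — is 2005-07-23.
The pending related arbitration from 2005-06-30 to 2005-08-26 tolled the period for 57 days, extending the deadline to 2005-09-18.

2005-09-18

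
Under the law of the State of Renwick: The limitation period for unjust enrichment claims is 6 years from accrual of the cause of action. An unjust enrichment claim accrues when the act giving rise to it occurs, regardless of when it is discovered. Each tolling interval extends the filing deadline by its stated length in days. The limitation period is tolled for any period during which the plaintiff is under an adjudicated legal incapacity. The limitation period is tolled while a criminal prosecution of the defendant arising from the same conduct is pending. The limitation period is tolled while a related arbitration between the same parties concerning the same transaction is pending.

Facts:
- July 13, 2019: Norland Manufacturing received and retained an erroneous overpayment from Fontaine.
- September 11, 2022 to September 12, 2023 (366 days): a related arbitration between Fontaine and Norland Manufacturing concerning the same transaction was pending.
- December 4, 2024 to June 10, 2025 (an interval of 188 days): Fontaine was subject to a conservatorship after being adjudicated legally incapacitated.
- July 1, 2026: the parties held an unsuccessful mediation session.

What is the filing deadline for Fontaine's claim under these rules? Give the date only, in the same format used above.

The cause of action accrued on July 13, 2019, the date of the act.
The untolled deadline — 6 years after July 13, 2019 — is July 13, 2025.
The period was tolled for 366 days by the pending related arbitration (September 11, 2022 to September 12, 2023), pushing the deadline to July 14, 2026.
Because the plaintiff's legal incapacity ran from December 4, 2024 to June 10, 2025, the deadline is extended by 188 days to January 18, 2027.
None of the other events listed affects the running of the period under the stated rules.

January 18, 2027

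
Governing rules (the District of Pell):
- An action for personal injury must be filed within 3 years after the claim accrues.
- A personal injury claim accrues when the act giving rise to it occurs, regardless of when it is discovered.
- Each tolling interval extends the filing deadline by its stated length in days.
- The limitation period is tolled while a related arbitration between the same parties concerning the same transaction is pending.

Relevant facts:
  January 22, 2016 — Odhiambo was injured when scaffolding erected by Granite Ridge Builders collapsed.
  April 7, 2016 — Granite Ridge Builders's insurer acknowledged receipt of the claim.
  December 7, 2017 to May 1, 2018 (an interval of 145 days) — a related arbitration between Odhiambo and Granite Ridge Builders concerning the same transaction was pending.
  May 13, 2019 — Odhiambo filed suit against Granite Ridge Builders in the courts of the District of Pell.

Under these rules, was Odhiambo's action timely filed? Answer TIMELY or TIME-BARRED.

The claim accrued on January 22, 2016, when the wrongful act occurred.
3 years from January 22, 2016 is January 22, 2019.
Because the pending related arbitration ran from December 7, 2017 to May 1, 2018, the deadline is extended by 145 days to June 16, 2019.
Nothing else in the chronology tolls or restarts the period.
Filing on May 13, 2019 beat the June 16, 2019 deadline — the action is timely.

TIMELY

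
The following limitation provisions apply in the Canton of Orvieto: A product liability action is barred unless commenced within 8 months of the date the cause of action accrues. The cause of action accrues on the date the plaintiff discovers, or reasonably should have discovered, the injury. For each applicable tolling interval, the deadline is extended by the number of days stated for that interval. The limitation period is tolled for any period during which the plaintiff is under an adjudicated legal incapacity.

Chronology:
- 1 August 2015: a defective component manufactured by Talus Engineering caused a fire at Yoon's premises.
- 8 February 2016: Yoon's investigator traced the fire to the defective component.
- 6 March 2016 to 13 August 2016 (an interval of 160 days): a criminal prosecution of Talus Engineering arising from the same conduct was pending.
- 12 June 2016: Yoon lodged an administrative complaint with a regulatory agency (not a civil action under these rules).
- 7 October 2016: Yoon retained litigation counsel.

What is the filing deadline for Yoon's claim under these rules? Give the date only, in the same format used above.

Under the discovery rule, the claim accrued on 8 February 2016, when Yoon discovered the injury — not on the 1 August 2015 date of the underlying act.
8 months from 8 February 2016 is 8 October 2016.
The pending criminal prosecution from 6 March 2016 to 13 August 2016 does not toll the period, because no stated rule makes a criminal prosecution a tolling event.
None of the other events listed affects the running of the period under the stated rules.

8 October 2016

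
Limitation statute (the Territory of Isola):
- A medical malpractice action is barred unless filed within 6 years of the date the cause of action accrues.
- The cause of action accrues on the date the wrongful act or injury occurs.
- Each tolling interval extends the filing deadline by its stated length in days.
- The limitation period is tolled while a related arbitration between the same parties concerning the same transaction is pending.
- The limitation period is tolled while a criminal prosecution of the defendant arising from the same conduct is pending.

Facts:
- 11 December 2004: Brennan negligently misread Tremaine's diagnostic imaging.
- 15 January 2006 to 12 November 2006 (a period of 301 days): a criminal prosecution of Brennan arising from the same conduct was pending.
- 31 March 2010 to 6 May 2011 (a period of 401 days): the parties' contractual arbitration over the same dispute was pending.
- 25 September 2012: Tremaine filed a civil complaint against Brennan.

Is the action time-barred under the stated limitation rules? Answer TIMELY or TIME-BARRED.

TIMELY

The claim accrued on 11 December 2004, when the wrongful act occurred.
6 years from 11 December 2004 is 11 December 2010.
The period was tolled for 301 days by the pending criminal prosecution (15 January 2006 to 12 November 2006), pushing the deadline to 8 October 2011.
The pending related arbitration from 31 March 2010 to 6 May 2011 tolled the period for 401 days, extending the deadline to 12 November 2012.
The 25 September 2012 filing precedes the 12 November 2012 deadline; the claim is timely.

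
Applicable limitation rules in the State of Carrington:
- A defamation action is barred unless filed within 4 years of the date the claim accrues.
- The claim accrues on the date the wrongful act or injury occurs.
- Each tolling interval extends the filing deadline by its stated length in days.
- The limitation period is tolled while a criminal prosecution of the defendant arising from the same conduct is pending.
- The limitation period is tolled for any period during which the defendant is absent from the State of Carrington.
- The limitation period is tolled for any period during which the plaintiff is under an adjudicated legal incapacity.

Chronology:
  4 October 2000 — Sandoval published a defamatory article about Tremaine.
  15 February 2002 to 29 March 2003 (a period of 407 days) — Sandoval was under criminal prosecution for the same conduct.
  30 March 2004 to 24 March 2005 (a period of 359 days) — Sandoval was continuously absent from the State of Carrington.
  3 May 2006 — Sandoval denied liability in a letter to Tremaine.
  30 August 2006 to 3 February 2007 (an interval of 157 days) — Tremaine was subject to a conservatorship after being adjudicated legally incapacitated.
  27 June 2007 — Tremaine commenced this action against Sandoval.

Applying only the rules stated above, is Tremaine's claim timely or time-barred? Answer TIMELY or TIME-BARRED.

TIME-BARRED

The claim accrued on 4 October 2000, the date of the act.
Adding the 4 years base period to 4 October 2000 gives a deadline of 4 October 2004, before any tolling.
Because the pending criminal prosecution ran from 15 February 2002 to 29 March 2003, the deadline is extended by 407 days to 15 November 2005.
Because the defendant's absence from the jurisdiction ran from 30 March 2004 to 24 March 2005, the deadline is extended by 359 days to 9 November 2006.
Because the plaintiff's legal incapacity ran from 30 August 2006 to 3 February 2007, the deadline is extended by 157 days to 15 April 2007.
The other events in the timeline have no effect on the limitation period under the stated rules.
Filing on 27 June 2007 missed the 15 April 2007 deadline — the action is time-barred.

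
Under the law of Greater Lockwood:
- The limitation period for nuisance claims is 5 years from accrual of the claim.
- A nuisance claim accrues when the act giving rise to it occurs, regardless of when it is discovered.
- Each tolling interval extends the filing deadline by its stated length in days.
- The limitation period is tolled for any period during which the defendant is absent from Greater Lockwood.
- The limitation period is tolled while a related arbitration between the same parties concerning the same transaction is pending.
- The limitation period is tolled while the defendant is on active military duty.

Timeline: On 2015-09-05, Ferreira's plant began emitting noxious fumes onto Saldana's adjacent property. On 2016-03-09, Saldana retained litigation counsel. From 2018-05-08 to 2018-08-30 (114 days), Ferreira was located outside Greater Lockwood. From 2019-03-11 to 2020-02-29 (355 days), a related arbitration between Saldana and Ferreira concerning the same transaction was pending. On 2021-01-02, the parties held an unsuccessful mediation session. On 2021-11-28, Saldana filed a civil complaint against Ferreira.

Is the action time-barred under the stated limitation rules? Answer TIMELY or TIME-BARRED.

The limitation period began to run on 2015-09-05.
5 years from 2015-09-05 is 2020-09-05.
The period was tolled for 114 days by the defendant's absence from the jurisdiction (2018-05-08 to 2018-08-30), pushing the deadline to 2020-12-28.
Because the pending related arbitration ran from 2019-03-11 to 2020-02-29, the deadline is extended by 355 days to 2021-12-18.
None of the other events listed affects the running of the period under the stated rules.
Saldana filed on 2021-11-28, before the 2021-12-18 deadline, so the action is timely.

TIMELY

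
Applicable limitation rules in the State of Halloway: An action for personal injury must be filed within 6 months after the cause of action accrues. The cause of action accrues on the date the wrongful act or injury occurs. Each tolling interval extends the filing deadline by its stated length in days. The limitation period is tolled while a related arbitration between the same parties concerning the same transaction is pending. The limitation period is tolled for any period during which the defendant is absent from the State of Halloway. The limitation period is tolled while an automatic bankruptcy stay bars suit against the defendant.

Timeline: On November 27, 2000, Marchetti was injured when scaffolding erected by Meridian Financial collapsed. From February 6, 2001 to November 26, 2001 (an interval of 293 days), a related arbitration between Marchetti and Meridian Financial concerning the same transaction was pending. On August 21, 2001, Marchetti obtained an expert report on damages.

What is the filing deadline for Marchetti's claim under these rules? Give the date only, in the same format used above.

The cause of action accrued on November 27, 2000, the date of the act.
6 months from November 27, 2000 is May 27, 2001.
Because the pending related arbitration ran from February 6, 2001 to November 26, 2001, the deadline is extended by 293 days to March 16, 2002.
The other events in the timeline have no effect on the limitation period under the stated rules.

March 16, 2002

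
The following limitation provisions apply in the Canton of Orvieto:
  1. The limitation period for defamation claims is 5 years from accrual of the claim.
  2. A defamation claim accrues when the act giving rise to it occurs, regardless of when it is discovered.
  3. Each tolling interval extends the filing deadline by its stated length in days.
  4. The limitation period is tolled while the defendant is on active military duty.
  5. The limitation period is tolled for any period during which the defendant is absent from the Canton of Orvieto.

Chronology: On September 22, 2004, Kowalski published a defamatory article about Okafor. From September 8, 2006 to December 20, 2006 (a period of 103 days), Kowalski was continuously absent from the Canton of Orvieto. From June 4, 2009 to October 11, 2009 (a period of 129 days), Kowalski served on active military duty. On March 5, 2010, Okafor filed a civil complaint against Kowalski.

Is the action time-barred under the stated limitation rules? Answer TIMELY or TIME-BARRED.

TIMELY

The claim accrued on September 22, 2004, the date of the act.
Adding the 5 years base period to September 22, 2004 gives a deadline of September 22, 2009, before any tolling.
The defendant's absence from the jurisdiction from September 8, 2006 to December 20, 2006 tolled the period for 103 days, extending the deadline to January 3, 2010.
Because the defendant's active military service ran from June 4, 2009 to October 11, 2009, the deadline is extended by 129 days to May 12, 2010.
Okafor filed on March 5, 2010, before the May 12, 2010 deadline, so the action is timely.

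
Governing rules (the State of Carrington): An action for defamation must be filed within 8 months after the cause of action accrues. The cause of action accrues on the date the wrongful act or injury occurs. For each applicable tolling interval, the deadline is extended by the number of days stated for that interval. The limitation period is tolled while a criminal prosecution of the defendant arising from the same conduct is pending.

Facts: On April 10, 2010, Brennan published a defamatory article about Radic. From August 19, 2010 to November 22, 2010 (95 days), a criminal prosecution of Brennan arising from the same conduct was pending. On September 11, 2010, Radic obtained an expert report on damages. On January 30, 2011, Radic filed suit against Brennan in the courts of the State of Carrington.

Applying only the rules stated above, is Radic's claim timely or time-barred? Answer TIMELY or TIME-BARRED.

The cause of action accrued on April 10, 2010, the date of the act.
The untolled deadline — 8 months after April 10, 2010 — is December 10, 2010.
Because the pending criminal prosecution ran from August 19, 2010 to November 22, 2010, the deadline is extended by 95 days to March 15, 2011.
Nothing else in the chronology tolls or restarts the period.
Filing on January 30, 2011 beat the March 15, 2011 deadline — the action is timely.

TIMELY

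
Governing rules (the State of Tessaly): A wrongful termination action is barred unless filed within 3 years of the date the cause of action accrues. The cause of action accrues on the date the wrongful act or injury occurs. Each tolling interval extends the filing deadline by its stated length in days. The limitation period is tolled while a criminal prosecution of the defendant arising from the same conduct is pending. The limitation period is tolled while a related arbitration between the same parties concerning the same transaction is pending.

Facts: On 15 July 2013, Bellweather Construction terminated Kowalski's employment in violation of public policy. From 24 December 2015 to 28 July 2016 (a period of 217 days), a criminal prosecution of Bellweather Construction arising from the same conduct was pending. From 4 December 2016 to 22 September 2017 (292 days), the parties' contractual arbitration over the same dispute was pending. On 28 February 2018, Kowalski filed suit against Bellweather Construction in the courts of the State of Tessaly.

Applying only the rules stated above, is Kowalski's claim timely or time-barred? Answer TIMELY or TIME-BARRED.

TIME-BARRED

The claim accrued on 15 July 2013, when the wrongful act occurred.
The untolled deadline — 3 years after 15 July 2013 — is 15 July 2016.
Because the pending criminal prosecution ran from 24 December 2015 to 28 July 2016, the deadline is extended by 217 days to 17 February 2017.
The pending related arbitration from 4 December 2016 to 22 September 2017 tolled the period for 292 days, extending the deadline to 6 December 2017.
Kowalski filed on 28 February 2018, after the 6 December 2017 deadline, so the action is time-barred.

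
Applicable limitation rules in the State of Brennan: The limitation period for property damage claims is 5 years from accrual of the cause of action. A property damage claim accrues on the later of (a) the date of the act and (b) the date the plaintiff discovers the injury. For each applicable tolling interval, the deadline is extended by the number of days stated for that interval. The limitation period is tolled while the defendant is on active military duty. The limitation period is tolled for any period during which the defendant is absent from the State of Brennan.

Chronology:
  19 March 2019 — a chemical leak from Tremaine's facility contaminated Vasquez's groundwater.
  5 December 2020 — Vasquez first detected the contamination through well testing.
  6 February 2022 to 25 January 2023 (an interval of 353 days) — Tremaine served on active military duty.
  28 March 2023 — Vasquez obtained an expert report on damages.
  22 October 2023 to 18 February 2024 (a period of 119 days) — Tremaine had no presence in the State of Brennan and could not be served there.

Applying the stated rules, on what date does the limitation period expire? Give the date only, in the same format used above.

Taking the later of the act (19 March 2019) and discovery (5 December 2020), the claim accrued on 5 December 2020.
Adding the 5 years base period to 5 December 2020 gives a deadline of 5 December 2025, before any tolling.
The period was tolled for 353 days by the defendant's active military service (6 February 2022 to 25 January 2023), pushing the deadline to 23 November 2026.
Because the defendant's absence from the jurisdiction ran from 22 October 2023 to 18 February 2024, the deadline is extended by 119 days to 22 March 2027.
The other events in the timeline have no effect on the limitation period under the stated rules.

22 March 2027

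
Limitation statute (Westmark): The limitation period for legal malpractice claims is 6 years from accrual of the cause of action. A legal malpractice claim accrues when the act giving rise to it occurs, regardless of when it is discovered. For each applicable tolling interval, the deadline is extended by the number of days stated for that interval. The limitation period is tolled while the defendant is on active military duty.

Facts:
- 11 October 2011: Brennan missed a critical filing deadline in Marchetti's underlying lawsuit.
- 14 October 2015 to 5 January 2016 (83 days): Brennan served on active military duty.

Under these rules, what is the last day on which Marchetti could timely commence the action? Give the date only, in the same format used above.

2 January 2018

The cause of action accrued on 11 October 2011, the date of the act.
Adding the 6 years base period to 11 October 2011 gives a deadline of 11 October 2017, before any tolling.
The defendant's active military service from 14 October 2015 to 5 January 2016 tolled the period for 83 days, extending the deadline to 2 January 2018.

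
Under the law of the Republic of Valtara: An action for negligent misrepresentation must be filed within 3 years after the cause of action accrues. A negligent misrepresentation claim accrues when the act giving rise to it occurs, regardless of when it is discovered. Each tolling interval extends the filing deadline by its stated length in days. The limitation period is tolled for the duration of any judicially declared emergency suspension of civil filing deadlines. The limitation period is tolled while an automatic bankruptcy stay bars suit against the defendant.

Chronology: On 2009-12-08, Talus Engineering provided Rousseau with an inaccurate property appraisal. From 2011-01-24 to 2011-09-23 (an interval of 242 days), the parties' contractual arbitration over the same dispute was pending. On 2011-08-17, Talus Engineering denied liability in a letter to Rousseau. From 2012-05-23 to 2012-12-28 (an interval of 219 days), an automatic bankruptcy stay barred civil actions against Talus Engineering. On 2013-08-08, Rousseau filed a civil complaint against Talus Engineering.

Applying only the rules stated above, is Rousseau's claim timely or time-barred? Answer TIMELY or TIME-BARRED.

TIME-BARRED

The cause of action accrued on 2009-12-08, the date of the act.
The untolled deadline — 3 years after 2009-12-08 — is 2012-12-08.
The automatic bankruptcy stay from 2012-05-23 to 2012-12-28 tolled the period for 219 days, extending the deadline to 2013-07-15.
Although a pending arbitration ran from 2011-01-24 to 2011-09-23, the stated rules do not make that a tolling event, so it is disregarded.
The other events in the timeline have no effect on the limitation period under the stated rules.
Rousseau filed on 2013-08-08, after the 2013-07-15 deadline, so the action is time-barred.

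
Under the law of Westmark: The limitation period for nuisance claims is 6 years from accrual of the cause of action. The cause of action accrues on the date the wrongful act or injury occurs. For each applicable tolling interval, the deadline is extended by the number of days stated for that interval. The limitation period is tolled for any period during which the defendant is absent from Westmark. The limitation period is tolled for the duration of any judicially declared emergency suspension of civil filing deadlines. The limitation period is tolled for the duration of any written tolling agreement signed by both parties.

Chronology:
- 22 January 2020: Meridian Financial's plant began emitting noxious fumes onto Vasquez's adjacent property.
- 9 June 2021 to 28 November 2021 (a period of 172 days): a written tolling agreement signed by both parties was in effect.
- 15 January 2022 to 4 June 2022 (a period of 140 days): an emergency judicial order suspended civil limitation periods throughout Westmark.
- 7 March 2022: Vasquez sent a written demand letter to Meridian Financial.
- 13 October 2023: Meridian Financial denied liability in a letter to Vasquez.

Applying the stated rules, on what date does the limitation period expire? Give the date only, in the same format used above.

The claim accrued on 22 January 2020, when the wrongful act occurred.
6 years from 22 January 2020 is 22 January 2026.
Because the written tolling agreement ran from 9 June 2021 to 28 November 2021, the deadline is extended by 172 days to 13 July 2026.
Because the emergency suspension of filing deadlines ran from 15 January 2022 to 4 June 2022, the deadline is extended by 140 days to 30 November 2026.
The other events in the timeline have no effect on the limitation period under the stated rules.

30 November 2026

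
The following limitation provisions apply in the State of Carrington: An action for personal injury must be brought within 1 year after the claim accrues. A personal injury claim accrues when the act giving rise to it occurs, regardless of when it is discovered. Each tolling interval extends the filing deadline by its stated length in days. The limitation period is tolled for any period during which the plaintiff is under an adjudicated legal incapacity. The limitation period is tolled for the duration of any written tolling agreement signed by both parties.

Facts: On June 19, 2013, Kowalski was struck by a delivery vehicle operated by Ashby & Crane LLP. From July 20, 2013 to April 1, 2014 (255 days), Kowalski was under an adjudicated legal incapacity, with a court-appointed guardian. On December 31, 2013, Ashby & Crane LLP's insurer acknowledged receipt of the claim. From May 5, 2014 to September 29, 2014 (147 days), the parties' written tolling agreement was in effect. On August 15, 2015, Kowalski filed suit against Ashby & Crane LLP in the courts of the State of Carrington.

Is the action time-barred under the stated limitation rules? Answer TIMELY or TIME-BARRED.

TIME-BARRED

The claim accrued on June 19, 2013, when the wrongful act occurred.
1 year from June 19, 2013 is June 19, 2014.
The plaintiff's legal incapacity from July 20, 2013 to April 1, 2014 tolled the period for 255 days, extending the deadline to March 1, 2015.
Because the written tolling agreement ran from May 5, 2014 to September 29, 2014, the deadline is extended by 147 days to July 26, 2015.
None of the other events listed affects the running of the period under the stated rules.
The August 15, 2015 filing falls after the July 26, 2015 deadline; the claim is time-barred.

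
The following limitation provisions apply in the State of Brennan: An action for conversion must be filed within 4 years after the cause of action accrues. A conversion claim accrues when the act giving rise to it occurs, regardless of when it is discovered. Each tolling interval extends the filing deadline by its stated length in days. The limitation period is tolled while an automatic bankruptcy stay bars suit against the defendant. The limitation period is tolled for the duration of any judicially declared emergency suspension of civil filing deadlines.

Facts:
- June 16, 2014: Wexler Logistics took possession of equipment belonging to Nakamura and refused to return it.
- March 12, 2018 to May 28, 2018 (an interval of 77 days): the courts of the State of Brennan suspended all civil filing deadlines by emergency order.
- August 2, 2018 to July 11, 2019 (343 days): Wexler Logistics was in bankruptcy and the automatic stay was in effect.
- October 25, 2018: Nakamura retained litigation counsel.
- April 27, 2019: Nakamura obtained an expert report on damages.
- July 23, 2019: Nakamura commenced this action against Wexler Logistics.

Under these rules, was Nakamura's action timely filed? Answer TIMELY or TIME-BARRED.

TIMELY

The claim accrued on June 16, 2014, when the wrongful act occurred.
4 years from June 16, 2014 is June 16, 2018.
Because the emergency suspension of filing deadlines ran from March 12, 2018 to May 28, 2018, the deadline is extended by 77 days to September 1, 2018.
Because the automatic bankruptcy stay ran from August 2, 2018 to July 11, 2019, the deadline is extended by 343 days to August 10, 2019.
The other events in the timeline have no effect on the limitation period under the stated rules.
Nakamura filed on July 23, 2019, before the August 10, 2019 deadline, so the action is timely.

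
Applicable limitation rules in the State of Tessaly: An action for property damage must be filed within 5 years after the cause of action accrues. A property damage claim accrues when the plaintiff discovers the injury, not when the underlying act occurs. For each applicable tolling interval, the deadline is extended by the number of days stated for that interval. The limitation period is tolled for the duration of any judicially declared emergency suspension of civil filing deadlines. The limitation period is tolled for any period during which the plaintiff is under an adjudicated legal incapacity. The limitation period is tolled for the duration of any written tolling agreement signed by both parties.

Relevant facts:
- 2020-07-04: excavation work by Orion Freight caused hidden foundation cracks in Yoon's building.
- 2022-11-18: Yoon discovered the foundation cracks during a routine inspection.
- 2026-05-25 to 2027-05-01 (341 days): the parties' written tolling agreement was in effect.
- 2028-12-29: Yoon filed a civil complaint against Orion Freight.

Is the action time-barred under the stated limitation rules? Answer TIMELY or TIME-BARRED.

TIME-BARRED

Accrual is tied to discovery, so the period began on 2022-11-18 rather than on 2020-07-04 when the act occurred.
Adding the 5 years base period to 2022-11-18 gives a deadline of 2027-11-18, before any tolling.
Because the written tolling agreement ran from 2026-05-25 to 2027-05-01, the deadline is extended by 341 days to 2028-10-24.
Filing on 2028-12-29 missed the 2028-10-24 deadline — the action is time-barred.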